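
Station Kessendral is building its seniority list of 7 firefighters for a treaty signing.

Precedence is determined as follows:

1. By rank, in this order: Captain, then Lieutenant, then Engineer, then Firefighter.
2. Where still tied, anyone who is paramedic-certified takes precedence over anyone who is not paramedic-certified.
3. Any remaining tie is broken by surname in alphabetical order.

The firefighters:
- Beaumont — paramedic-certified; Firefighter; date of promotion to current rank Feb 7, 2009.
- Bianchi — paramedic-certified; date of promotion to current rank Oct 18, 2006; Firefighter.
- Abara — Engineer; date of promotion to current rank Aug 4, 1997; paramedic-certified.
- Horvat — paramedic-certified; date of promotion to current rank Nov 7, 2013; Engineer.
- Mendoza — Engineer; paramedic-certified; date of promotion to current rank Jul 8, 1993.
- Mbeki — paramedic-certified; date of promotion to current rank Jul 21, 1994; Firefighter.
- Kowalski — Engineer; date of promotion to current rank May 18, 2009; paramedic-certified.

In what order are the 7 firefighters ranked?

Abara, Horvat, Kowalski, Mendoza, Beaumont, Bianchi, Mbeki

By rank: Abara, Horvat, Kowalski and Mendoza (Engineer); then Beaumont, Bianchi and Mbeki (Firefighter).
Abara, Horvat, Kowalski and Mendoza are each paramedic-certified, so the next rule applies.
Among Abara, Horvat, Kowalski and Mendoza, alphabetically by surname: Abara before Horvat before Kowalski before Mendoza.
Beaumont, Bianchi and Mbeki are each paramedic-certified, so the next rule applies.
Among Beaumont, Bianchi and Mbeki, alphabetically by surname: Beaumont before Bianchi before Mbeki.
Full order: Abara, Horvat, Kowalski, Mendoza, Beaumont, Bianchi, Mbeki.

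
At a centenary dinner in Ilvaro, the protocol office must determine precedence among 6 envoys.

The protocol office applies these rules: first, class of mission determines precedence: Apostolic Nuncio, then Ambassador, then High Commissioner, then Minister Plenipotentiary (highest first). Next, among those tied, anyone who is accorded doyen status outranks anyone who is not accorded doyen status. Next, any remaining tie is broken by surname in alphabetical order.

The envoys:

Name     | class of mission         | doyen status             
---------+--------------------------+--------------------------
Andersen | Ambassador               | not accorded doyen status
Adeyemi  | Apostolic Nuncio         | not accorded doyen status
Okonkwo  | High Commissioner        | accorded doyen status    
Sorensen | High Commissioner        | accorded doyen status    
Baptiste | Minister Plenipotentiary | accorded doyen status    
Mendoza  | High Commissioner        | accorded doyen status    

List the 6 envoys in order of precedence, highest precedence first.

By class of mission: Adeyemi (Apostolic Nuncio); then Andersen (Ambassador); then Mendoza, Okonkwo and Sorensen (High Commissioner); then Baptiste (Minister Plenipotentiary).
Mendoza, Okonkwo and Sorensen are each accorded doyen status, so the next rule applies.
Among Mendoza, Okonkwo and Sorensen, alphabetically by surname: Mendoza before Okonkwo before Sorensen.
Full order: Adeyemi, Andersen, Mendoza, Okonkwo, Sorensen, Baptiste.

Adeyemi, Andersen, Mendoza, Okonkwo, Sorensen, Baptiste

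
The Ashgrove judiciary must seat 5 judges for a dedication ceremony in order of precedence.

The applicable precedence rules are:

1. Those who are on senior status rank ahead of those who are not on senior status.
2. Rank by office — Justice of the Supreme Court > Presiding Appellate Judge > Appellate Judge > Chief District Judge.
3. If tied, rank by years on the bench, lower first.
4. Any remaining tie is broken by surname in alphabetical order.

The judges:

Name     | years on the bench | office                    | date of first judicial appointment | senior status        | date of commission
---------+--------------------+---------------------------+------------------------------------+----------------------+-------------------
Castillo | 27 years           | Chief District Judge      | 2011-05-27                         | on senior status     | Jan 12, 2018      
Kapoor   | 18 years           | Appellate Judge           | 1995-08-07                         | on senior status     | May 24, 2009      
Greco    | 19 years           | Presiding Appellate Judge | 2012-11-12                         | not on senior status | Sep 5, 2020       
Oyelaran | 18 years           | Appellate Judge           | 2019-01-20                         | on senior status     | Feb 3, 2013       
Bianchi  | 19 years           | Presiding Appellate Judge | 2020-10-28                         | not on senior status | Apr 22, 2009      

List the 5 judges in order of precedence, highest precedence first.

Kapoor, Oyelaran, Castillo, Bianchi, Greco

By the first rule: Kapoor, Oyelaran and Castillo (each on senior status); then Bianchi and Greco (both not on senior status).
Among Kapoor, Oyelaran and Castillo, by office: Kapoor and Oyelaran (Appellate Judge) before Castillo (Chief District Judge).
Kapoor and Oyelaran both have years on the bench 18 years, so the next rule applies.
Among Kapoor and Oyelaran, alphabetically by surname: Kapoor before Oyelaran.
Bianchi and Greco are each Presiding Appellate Judge, so the next rule applies.
Bianchi and Greco both have years on the bench 19 years, so the next rule applies.
Among Bianchi and Greco, alphabetically by surname: Bianchi before Greco.
Full order: Kapoor, Oyelaran, Castillo, Bianchi, Greco.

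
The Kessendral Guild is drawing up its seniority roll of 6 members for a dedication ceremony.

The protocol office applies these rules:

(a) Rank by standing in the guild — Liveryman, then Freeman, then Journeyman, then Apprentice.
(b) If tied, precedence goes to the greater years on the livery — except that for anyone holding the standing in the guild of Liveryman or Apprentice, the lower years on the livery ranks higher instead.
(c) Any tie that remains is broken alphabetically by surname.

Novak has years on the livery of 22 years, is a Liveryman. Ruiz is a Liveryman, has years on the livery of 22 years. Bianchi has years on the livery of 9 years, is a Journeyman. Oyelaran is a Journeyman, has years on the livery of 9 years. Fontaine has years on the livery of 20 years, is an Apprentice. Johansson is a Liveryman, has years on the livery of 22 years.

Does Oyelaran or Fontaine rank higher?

By standing in the guild: Johansson, Novak and Ruiz (Liveryman); then Bianchi and Oyelaran (Journeyman); then Fontaine (Apprentice).
Johansson, Novak and Ruiz all have years on the livery 22 years, so the next rule applies.
Among Johansson, Novak and Ruiz, alphabetically by surname: Johansson before Novak before Ruiz.
Bianchi and Oyelaran both have years on the livery 9 years, so the next rule applies.
Among Bianchi and Oyelaran, alphabetically by surname: Bianchi before Oyelaran.
So Oyelaran takes precedence.

Oyelaran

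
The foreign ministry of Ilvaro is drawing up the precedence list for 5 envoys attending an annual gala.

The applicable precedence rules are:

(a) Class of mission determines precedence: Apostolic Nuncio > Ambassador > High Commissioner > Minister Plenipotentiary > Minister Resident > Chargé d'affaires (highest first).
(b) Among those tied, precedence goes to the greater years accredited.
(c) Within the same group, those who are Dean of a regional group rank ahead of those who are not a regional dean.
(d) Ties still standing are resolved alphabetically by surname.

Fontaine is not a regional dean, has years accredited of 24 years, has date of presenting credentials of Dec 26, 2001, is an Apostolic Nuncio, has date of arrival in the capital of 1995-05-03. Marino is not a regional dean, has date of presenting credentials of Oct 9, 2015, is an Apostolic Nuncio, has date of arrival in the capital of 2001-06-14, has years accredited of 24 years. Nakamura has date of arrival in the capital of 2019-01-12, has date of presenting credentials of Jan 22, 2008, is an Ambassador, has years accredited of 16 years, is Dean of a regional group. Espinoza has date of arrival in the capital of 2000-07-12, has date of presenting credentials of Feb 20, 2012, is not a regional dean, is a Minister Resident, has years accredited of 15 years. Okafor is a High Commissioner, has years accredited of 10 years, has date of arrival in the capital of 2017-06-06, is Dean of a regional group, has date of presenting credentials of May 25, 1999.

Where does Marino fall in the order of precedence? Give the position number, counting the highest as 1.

By class of mission: Fontaine and Marino (Apostolic Nuncio); then Nakamura (Ambassador); then Okafor (High Commissioner); then Espinoza (Minister Resident).
Fontaine and Marino both have years accredited 24 years, so the next rule applies.
Fontaine and Marino are each not a regional dean, so the next rule applies.
Among Fontaine and Marino, alphabetically by surname: Fontaine before Marino.
Order: Fontaine, Marino, Nakamura, Okafor, Espinoza. So position 2.

2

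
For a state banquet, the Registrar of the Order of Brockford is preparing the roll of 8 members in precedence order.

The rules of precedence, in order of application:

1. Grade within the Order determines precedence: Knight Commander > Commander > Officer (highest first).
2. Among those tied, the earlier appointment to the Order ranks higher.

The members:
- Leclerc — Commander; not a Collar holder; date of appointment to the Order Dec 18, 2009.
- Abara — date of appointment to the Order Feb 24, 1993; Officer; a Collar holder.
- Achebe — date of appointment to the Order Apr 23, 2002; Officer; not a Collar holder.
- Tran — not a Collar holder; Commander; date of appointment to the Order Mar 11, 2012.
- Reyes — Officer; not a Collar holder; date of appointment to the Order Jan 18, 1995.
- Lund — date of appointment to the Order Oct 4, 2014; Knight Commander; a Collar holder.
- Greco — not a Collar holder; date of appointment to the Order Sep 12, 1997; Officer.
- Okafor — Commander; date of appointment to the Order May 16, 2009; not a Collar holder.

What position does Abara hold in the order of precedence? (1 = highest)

5

By grade within the Order: Lund (Knight Commander); then Okafor, Leclerc and Tran (Commander); then Abara, Reyes, Greco and Achebe (Officer).
Among Okafor, Leclerc and Tran, by date of appointment to the Order (earlier first): Okafor (May 16, 2009) before Leclerc (Dec 18, 2009) before Tran (Mar 11, 2012).
Among Abara, Reyes, Greco and Achebe, by date of appointment to the Order (earlier first): Abara (Feb 24, 1993) before Reyes (Jan 18, 1995) before Greco (Sep 12, 1997) before Achebe (Apr 23, 2002).
Order: Lund, Okafor, Leclerc, Tran, Abara, Reyes, Greco, Achebe. So position 5.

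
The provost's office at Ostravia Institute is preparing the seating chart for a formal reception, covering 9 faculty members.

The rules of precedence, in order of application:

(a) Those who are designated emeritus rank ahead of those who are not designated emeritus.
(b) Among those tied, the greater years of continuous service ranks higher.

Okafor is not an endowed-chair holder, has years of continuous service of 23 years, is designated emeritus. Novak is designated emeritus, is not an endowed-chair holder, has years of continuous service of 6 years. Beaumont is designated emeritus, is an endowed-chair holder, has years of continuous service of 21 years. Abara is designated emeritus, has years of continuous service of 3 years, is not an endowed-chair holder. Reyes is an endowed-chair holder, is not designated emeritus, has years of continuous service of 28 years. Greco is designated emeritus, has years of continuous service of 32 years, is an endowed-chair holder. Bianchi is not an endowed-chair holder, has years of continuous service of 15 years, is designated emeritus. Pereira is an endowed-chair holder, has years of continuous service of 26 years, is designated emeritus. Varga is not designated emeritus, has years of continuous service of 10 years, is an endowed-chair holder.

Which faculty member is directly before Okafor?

Pereira

By the first rule: Greco, Pereira, Okafor, Beaumont, Bianchi, Novak and Abara (each designated emeritus); then Reyes and Varga (both not designated emeritus).
Among Greco, Pereira, Okafor, Beaumont, Bianchi, Novak and Abara, by years of continuous service (higher first): Greco (32 years) before Pereira (26 years) before Okafor (23 years) before Beaumont (21 years) before Bianchi (15 years) before Novak (6 years) before Abara (3 years).
Among Reyes and Varga, by years of continuous service (higher first): Reyes (28 years) before Varga (10 years).
Order: Greco, Pereira, Okafor, Beaumont, Bianchi, Novak, Abara, Reyes, Varga.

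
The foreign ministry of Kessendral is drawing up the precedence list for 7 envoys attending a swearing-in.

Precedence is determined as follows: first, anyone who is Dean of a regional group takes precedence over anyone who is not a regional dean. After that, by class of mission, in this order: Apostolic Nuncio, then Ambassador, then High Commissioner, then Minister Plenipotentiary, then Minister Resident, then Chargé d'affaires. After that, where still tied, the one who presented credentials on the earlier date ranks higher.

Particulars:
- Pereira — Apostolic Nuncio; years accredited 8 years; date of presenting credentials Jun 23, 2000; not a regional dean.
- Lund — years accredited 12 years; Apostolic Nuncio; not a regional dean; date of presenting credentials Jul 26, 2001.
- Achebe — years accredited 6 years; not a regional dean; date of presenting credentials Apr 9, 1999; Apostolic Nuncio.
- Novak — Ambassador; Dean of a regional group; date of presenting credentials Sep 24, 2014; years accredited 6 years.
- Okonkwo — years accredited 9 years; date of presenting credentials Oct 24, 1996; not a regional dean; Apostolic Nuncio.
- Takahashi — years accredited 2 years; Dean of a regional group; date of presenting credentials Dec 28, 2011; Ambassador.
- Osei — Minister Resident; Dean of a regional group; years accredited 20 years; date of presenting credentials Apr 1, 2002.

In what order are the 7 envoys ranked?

Takahashi, Novak, Osei, Okonkwo, Achebe, Pereira, Lund

By the first rule: Takahashi, Novak and Osei (each Dean of a regional group); then Okonkwo, Achebe, Pereira and Lund (each not a regional dean).
Among Takahashi, Novak and Osei, by class of mission: Takahashi and Novak (Ambassador) before Osei (Minister Resident).
Among Takahashi and Novak, by date of presenting credentials (earlier first): Takahashi (Dec 28, 2011) before Novak (Sep 24, 2014).
Okonkwo, Achebe, Pereira and Lund are each Apostolic Nuncio, so the next rule applies.
Among Okonkwo, Achebe, Pereira and Lund, by date of presenting credentials (earlier first): Okonkwo (Oct 24, 1996) before Achebe (Apr 9, 1999) before Pereira (Jun 23, 2000) before Lund (Jul 26, 2001).
Full order: Takahashi, Novak, Osei, Okonkwo, Achebe, Pereira, Lund.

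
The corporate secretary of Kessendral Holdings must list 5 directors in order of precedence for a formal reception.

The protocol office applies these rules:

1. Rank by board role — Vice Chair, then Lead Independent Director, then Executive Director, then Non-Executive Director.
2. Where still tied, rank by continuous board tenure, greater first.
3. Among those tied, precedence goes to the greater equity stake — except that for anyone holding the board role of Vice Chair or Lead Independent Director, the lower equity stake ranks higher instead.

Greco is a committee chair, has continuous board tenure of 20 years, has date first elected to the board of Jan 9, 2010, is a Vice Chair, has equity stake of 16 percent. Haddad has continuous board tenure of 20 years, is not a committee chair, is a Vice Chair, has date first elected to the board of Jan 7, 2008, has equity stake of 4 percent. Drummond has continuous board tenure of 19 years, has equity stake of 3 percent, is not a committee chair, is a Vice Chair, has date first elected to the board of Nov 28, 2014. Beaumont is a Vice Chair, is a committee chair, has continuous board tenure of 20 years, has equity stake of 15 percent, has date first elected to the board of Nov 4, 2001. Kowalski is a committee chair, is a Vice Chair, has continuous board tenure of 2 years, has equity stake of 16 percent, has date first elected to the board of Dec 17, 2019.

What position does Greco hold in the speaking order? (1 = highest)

3

By board role: Haddad, Beaumont, Greco, Drummond and Kowalski (Vice Chair).
Among Haddad, Beaumont, Greco, Drummond and Kowalski, by continuous board tenure (higher first): Haddad, Beaumont and Greco (20 years) before Drummond (19 years) before Kowalski (2 years).
Among Haddad, Beaumont and Greco, by equity stake (lower first) (reversed rule for this group): Haddad (4 percent) before Beaumont (15 percent) before Greco (16 percent).
Order: Haddad, Beaumont, Greco, Drummond, Kowalski. So position 3.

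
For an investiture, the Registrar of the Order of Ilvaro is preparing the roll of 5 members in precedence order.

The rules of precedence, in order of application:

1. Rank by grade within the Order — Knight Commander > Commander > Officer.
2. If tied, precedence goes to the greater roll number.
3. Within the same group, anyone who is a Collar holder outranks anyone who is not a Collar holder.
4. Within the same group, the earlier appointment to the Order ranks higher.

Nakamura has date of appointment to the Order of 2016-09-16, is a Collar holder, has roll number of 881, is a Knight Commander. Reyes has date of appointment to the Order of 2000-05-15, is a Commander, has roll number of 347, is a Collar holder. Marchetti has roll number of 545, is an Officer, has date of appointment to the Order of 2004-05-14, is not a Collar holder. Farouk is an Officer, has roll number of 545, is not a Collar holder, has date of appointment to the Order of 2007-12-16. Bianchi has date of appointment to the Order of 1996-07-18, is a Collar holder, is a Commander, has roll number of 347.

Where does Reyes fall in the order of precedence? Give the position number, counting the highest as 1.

By grade within the Order: Nakamura (Knight Commander); then Bianchi and Reyes (Commander); then Marchetti and Farouk (Officer).
Bianchi and Reyes both have roll number 347, so the next rule applies.
Bianchi and Reyes are each a Collar holder, so the next rule applies.
Among Bianchi and Reyes, by date of appointment to the Order (earlier first): Bianchi (1996-07-18) before Reyes (2000-05-15).
Marchetti and Farouk both have roll number 545, so the next rule applies.
Marchetti and Farouk are each not a Collar holder, so the next rule applies.
Among Marchetti and Farouk, by date of appointment to the Order (earlier first): Marchetti (2004-05-14) before Farouk (2007-12-16).
Order: Nakamura, Bianchi, Reyes, Marchetti, Farouk. So position 3.

3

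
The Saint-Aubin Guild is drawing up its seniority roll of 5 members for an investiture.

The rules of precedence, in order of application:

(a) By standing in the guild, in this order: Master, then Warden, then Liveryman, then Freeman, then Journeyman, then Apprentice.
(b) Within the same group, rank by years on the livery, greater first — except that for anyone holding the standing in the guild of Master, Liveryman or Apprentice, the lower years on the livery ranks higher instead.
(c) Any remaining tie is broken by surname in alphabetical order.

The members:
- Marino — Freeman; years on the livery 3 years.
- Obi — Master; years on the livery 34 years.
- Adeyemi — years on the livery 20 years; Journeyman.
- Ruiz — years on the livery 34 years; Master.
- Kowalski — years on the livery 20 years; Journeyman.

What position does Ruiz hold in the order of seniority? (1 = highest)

By standing in the guild: Obi and Ruiz (Master); then Marino (Freeman); then Adeyemi and Kowalski (Journeyman).
Obi and Ruiz both have years on the livery 34 years, so the next rule applies.
Among Obi and Ruiz, alphabetically by surname: Obi before Ruiz.
Adeyemi and Kowalski both have years on the livery 20 years, so the next rule applies.
Among Adeyemi and Kowalski, alphabetically by surname: Adeyemi before Kowalski.
Order: Obi, Ruiz, Marino, Adeyemi, Kowalski. So position 2.

2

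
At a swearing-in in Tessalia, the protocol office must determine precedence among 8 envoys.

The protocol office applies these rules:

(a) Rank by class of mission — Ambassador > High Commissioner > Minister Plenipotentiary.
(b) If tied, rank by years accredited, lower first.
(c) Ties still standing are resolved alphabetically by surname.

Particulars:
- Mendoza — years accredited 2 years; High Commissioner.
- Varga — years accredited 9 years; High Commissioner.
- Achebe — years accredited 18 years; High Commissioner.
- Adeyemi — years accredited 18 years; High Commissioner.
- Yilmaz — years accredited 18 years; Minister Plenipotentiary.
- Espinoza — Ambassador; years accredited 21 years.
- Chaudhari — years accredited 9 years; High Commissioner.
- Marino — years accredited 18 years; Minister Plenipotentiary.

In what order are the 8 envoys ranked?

Espinoza, Mendoza, Chaudhari, Varga, Achebe, Adeyemi, Marino, Yilmaz

By class of mission: Espinoza (Ambassador); then Mendoza, Chaudhari, Varga, Achebe and Adeyemi (High Commissioner); then Marino and Yilmaz (Minister Plenipotentiary).
Among Mendoza, Chaudhari, Varga, Achebe and Adeyemi, by years accredited (lower first): Mendoza (2 years) before Chaudhari and Varga (9 years) before Achebe and Adeyemi (18 years).
Among Chaudhari and Varga, alphabetically by surname: Chaudhari before Varga.
Among Achebe and Adeyemi, alphabetically by surname: Achebe before Adeyemi.
Marino and Yilmaz both have years accredited 18 years, so the next rule applies.
Among Marino and Yilmaz, alphabetically by surname: Marino before Yilmaz.
Full order: Espinoza, Mendoza, Chaudhari, Varga, Achebe, Adeyemi, Marino, Yilmaz.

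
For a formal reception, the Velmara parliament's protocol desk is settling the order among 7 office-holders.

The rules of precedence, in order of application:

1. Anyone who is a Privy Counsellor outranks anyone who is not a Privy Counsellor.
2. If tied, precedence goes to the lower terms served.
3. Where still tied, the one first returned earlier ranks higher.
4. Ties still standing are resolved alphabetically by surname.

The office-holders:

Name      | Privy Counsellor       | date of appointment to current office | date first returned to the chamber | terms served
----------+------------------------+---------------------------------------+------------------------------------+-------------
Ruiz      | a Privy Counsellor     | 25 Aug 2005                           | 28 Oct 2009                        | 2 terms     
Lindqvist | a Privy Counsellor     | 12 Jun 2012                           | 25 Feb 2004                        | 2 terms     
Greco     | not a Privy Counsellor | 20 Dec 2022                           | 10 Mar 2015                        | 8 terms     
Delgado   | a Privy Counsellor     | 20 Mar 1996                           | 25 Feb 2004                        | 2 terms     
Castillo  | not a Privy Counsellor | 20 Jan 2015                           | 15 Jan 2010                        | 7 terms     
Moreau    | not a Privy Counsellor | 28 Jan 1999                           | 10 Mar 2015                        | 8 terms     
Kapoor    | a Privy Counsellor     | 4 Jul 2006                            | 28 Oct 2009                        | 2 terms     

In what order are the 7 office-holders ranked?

Delgado, Lindqvist, Kapoor, Ruiz, Castillo, Greco, Moreau

By the first rule: Delgado, Lindqvist, Kapoor and Ruiz (each a Privy Counsellor); then Castillo, Greco and Moreau (each not a Privy Counsellor).
Delgado, Lindqvist, Kapoor and Ruiz all have terms served 2 terms, so the next rule applies.
Among Delgado, Lindqvist, Kapoor and Ruiz, by date first returned to the chamber (earlier first): Delgado and Lindqvist (25 Feb 2004) before Kapoor and Ruiz (28 Oct 2009).
Among Delgado and Lindqvist, alphabetically by surname: Delgado before Lindqvist.
Among Kapoor and Ruiz, alphabetically by surname: Kapoor before Ruiz.
Among Castillo, Greco and Moreau, by terms served (lower first): Castillo (7 terms) before Greco and Moreau (8 terms).
Greco and Moreau both have date first returned to the chamber 10 Mar 2015, so the next rule applies.
Among Greco and Moreau, alphabetically by surname: Greco before Moreau.
Full order: Delgado, Lindqvist, Kapoor, Ruiz, Castillo, Greco, Moreau.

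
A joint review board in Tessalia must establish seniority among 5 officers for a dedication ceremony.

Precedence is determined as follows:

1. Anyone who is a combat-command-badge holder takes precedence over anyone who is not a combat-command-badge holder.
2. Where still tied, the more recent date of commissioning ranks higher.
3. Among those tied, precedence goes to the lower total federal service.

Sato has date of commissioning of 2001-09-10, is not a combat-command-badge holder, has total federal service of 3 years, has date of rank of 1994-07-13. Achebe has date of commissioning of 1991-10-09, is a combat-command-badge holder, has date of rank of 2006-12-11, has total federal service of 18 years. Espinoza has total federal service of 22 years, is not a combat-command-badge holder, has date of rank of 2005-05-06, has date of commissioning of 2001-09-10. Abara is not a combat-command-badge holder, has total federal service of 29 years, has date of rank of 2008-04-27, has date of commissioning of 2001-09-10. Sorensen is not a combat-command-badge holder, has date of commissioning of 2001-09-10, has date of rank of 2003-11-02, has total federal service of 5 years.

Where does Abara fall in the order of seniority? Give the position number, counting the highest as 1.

5

By the first rule: Achebe (a combat-command-badge holder); then Sato, Sorensen, Espinoza and Abara (each not a combat-command-badge holder).
Sato, Sorensen, Espinoza and Abara all have date of commissioning 2001-09-10, so the next rule applies.
Among Sato, Sorensen, Espinoza and Abara, by total federal service (lower first): Sato (3 years) before Sorensen (5 years) before Espinoza (22 years) before Abara (29 years).
Order: Achebe, Sato, Sorensen, Espinoza, Abara. So position 5.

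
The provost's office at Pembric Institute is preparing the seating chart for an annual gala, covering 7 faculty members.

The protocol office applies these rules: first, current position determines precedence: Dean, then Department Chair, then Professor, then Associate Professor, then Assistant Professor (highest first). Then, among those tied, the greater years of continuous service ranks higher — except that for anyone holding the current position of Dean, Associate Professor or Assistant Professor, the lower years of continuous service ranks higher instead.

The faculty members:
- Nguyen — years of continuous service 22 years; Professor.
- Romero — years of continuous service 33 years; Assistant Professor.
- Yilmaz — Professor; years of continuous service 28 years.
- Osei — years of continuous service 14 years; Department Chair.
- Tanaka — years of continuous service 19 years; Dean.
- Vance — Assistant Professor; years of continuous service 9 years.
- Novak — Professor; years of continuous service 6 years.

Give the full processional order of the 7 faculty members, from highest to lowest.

By current position: Tanaka (Dean); then Osei (Department Chair); then Yilmaz, Nguyen and Novak (Professor); then Vance and Romero (Assistant Professor).
Among Yilmaz, Nguyen and Novak, by years of continuous service (higher first): Yilmaz (28 years) before Nguyen (22 years) before Novak (6 years).
Among Vance and Romero, by years of continuous service (lower first) (reversed rule for this group): Vance (9 years) before Romero (33 years).
Full order: Tanaka, Osei, Yilmaz, Nguyen, Novak, Vance, Romero.

Tanaka, Osei, Yilmaz, Nguyen, Novak, Vance, Romero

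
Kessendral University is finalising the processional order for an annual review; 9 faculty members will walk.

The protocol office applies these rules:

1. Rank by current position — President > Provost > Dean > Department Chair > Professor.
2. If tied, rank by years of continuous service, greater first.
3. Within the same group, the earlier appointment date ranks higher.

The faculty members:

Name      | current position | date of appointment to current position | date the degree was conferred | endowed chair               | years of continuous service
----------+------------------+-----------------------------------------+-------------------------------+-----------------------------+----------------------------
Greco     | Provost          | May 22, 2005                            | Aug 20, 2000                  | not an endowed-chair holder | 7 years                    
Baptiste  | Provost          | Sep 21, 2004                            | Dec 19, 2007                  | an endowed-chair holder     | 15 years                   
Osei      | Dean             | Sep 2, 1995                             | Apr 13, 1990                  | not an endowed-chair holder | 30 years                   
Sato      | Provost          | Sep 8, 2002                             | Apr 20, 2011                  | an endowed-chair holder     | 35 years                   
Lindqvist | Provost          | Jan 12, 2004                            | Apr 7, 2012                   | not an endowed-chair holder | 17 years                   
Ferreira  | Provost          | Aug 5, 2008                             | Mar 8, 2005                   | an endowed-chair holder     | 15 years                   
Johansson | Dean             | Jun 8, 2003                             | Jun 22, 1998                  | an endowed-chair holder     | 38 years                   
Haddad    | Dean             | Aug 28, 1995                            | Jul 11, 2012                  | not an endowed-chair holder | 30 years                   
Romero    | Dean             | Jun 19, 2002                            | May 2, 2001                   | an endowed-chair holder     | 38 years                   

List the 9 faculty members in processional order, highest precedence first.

By current position: Sato, Lindqvist, Baptiste, Ferreira and Greco (Provost); then Romero, Johansson, Haddad and Osei (Dean).
Among Sato, Lindqvist, Baptiste, Ferreira and Greco, by years of continuous service (higher first): Sato (35 years) before Lindqvist (17 years) before Baptiste and Ferreira (15 years) before Greco (7 years).
Among Baptiste and Ferreira, by date of appointment to current position (earlier first): Baptiste (Sep 21, 2004) before Ferreira (Aug 5, 2008).
Among Romero, Johansson, Haddad and Osei, by years of continuous service (higher first): Romero and Johansson (38 years) before Haddad and Osei (30 years).
Among Romero and Johansson, by date of appointment to current position (earlier first): Romero (Jun 19, 2002) before Johansson (Jun 8, 2003).
Among Haddad and Osei, by date of appointment to current position (earlier first): Haddad (Aug 28, 1995) before Osei (Sep 2, 1995).
Full order: Sato, Lindqvist, Baptiste, Ferreira, Greco, Romero, Johansson, Haddad, Osei.

Sato, Lindqvist, Baptiste, Ferreira, Greco, Romero, Johansson, Haddad, Osei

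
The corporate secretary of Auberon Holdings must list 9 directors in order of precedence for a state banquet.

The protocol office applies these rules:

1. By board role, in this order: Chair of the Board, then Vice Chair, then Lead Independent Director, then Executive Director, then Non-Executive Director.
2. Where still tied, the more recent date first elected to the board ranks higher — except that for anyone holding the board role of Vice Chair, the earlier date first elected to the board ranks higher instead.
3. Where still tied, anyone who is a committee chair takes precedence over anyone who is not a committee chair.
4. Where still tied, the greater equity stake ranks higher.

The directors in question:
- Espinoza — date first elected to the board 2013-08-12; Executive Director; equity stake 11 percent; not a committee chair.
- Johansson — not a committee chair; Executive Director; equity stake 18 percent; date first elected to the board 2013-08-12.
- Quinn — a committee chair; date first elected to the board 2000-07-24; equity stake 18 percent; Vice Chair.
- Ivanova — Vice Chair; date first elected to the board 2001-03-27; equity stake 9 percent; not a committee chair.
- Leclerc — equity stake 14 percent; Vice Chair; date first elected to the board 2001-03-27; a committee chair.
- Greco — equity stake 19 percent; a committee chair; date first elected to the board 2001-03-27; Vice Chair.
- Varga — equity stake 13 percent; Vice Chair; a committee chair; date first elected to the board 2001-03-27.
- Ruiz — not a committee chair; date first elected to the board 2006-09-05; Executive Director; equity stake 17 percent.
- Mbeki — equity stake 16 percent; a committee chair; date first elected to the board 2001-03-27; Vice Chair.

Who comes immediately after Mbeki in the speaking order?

Leclerc

By board role: Quinn, Greco, Mbeki, Leclerc, Varga and Ivanova (Vice Chair); then Johansson, Espinoza and Ruiz (Executive Director).
Among Quinn, Greco, Mbeki, Leclerc, Varga and Ivanova, by date first elected to the board (earlier first) (reversed rule for this group): Quinn (2000-07-24) before Greco, Mbeki, Leclerc, Varga and Ivanova (2001-03-27).
Among Greco, Mbeki, Leclerc, Varga and Ivanova, a committee chair before not a committee chair: Greco, Mbeki, Leclerc and Varga (a committee chair) before Ivanova (not a committee chair).
Among Greco, Mbeki, Leclerc and Varga, by equity stake (higher first): Greco (19 percent) before Mbeki (16 percent) before Leclerc (14 percent) before Varga (13 percent).
Among Johansson, Espinoza and Ruiz, by date first elected to the board (later first): Johansson and Espinoza (2013-08-12) before Ruiz (2006-09-05).
Johansson and Espinoza are each not a committee chair, so the next rule applies.
Among Johansson and Espinoza, by equity stake (higher first): Johansson (18 percent) before Espinoza (11 percent).
Order: Quinn, Greco, Mbeki, Leclerc, Varga, Ivanova, Johansson, Espinoza, Ruiz.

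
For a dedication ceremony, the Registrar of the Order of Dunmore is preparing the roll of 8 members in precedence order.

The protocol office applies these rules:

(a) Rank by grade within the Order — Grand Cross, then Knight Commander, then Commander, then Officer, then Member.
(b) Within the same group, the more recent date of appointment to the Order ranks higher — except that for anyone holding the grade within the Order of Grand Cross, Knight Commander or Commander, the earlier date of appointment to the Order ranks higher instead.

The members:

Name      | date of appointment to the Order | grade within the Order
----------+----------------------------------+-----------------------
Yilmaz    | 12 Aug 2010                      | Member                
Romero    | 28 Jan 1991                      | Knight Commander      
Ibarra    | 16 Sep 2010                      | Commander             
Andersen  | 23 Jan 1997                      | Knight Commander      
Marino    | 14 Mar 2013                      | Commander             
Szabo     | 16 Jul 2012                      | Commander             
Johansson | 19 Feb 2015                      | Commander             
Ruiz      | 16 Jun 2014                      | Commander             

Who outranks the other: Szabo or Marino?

By grade within the Order: Romero and Andersen (Knight Commander); then Ibarra, Szabo, Marino, Ruiz and Johansson (Commander); then Yilmaz (Member).
Among Romero and Andersen, by date of appointment to the Order (earlier first) (reversed rule for this group): Romero (28 Jan 1991) before Andersen (23 Jan 1997).
Among Ibarra, Szabo, Marino, Ruiz and Johansson, by date of appointment to the Order (earlier first) (reversed rule for this group): Ibarra (16 Sep 2010) before Szabo (16 Jul 2012) before Marino (14 Mar 2013) before Ruiz (16 Jun 2014) before Johansson (19 Feb 2015).
So Szabo takes precedence.

Szabo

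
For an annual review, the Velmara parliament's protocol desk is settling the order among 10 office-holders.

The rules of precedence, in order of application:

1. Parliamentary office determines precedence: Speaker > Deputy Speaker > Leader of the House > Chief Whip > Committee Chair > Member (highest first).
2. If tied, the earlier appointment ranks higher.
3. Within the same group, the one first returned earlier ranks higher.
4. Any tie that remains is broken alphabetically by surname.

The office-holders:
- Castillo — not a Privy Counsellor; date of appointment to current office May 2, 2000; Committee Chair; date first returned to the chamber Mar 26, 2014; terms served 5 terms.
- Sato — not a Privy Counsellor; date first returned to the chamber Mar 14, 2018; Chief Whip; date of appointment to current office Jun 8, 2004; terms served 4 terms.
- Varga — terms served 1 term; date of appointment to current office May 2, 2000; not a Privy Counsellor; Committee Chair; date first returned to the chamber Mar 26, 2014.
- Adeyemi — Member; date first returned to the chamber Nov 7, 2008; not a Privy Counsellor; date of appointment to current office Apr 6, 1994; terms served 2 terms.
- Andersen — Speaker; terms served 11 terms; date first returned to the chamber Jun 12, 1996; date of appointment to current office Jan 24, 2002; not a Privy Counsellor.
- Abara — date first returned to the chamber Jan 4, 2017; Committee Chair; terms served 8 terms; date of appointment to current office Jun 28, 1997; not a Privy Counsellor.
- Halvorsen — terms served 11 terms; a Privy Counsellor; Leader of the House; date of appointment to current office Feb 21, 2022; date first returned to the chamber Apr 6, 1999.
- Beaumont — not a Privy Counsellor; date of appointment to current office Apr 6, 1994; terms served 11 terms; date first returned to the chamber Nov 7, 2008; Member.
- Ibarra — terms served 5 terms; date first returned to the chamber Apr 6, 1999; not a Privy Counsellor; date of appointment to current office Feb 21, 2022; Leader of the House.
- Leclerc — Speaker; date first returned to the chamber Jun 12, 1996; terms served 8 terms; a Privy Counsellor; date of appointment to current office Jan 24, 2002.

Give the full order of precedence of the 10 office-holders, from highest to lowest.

Andersen, Leclerc, Halvorsen, Ibarra, Sato, Abara, Castillo, Varga, Adeyemi, Beaumont

By parliamentary office: Andersen and Leclerc (Speaker); then Halvorsen and Ibarra (Leader of the House); then Sato (Chief Whip); then Abara, Castillo and Varga (Committee Chair); then Adeyemi and Beaumont (Member).
Andersen and Leclerc both have date of appointment to current office Jan 24, 2002, so the next rule applies.
Andersen and Leclerc both have date first returned to the chamber Jun 12, 1996, so the next rule applies.
Among Andersen and Leclerc, alphabetically by surname: Andersen before Leclerc.
Halvorsen and Ibarra both have date of appointment to current office Feb 21, 2022, so the next rule applies.
Halvorsen and Ibarra both have date first returned to the chamber Apr 6, 1999, so the next rule applies.
Among Halvorsen and Ibarra, alphabetically by surname: Halvorsen before Ibarra.
Among Abara, Castillo and Varga, by date of appointment to current office (earlier first): Abara (Jun 28, 1997) before Castillo and Varga (May 2, 2000).
Castillo and Varga both have date first returned to the chamber Mar 26, 2014, so the next rule applies.
Among Castillo and Varga, alphabetically by surname: Castillo before Varga.
Adeyemi and Beaumont both have date of appointment to current office Apr 6, 1994, so the next rule applies.
Adeyemi and Beaumont both have date first returned to the chamber Nov 7, 2008, so the next rule applies.
Among Adeyemi and Beaumont, alphabetically by surname: Adeyemi before Beaumont.
Full order: Andersen, Leclerc, Halvorsen, Ibarra, Sato, Abara, Castillo, Varga, Adeyemi, Beaumont.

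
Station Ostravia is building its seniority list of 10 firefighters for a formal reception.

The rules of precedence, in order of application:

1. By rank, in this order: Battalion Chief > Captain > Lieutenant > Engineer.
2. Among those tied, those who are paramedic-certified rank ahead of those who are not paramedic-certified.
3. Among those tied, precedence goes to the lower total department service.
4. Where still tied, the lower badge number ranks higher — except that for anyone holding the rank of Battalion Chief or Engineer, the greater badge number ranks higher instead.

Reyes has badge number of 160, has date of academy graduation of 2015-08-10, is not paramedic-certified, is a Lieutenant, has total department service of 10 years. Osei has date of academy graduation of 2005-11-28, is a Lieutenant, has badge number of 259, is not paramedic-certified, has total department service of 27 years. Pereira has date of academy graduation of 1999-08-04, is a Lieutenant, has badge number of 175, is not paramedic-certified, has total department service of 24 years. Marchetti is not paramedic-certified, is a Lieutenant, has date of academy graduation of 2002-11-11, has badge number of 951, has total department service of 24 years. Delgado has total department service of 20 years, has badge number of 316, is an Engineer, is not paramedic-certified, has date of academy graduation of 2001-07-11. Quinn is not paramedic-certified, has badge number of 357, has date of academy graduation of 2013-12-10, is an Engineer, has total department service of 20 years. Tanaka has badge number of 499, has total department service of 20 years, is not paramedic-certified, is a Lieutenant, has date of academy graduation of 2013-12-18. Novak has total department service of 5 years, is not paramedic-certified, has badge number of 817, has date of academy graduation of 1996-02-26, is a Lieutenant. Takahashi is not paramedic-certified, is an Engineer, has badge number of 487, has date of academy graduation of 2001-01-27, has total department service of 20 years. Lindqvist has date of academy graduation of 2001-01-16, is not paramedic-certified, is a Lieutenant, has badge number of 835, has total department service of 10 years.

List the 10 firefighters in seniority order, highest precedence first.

Novak, Reyes, Lindqvist, Tanaka, Pereira, Marchetti, Osei, Takahashi, Quinn, Delgado

By rank: Novak, Reyes, Lindqvist, Tanaka, Pereira, Marchetti and Osei (Lieutenant); then Takahashi, Quinn and Delgado (Engineer).
Novak, Reyes, Lindqvist, Tanaka, Pereira, Marchetti and Osei are each not paramedic-certified, so the next rule applies.
Among Novak, Reyes, Lindqvist, Tanaka, Pereira, Marchetti and Osei, by total department service (lower first): Novak (5 years) before Reyes and Lindqvist (10 years) before Tanaka (20 years) before Pereira and Marchetti (24 years) before Osei (27 years).
Among Reyes and Lindqvist, by badge number (lower first): Reyes (160) before Lindqvist (835).
Among Pereira and Marchetti, by badge number (lower first): Pereira (175) before Marchetti (951).
Takahashi, Quinn and Delgado are each not paramedic-certified, so the next rule applies.
Takahashi, Quinn and Delgado all have total department service 20 years, so the next rule applies.
Among Takahashi, Quinn and Delgado, by badge number (higher first) (reversed rule for this group): Takahashi (487) before Quinn (357) before Delgado (316).
Full order: Novak, Reyes, Lindqvist, Tanaka, Pereira, Marchetti, Osei, Takahashi, Quinn, Delgado.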